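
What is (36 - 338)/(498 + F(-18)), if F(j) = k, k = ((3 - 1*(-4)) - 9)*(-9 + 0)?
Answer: -151/258 ≈ -0.58527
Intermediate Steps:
k = 18 (k = ((3 + 4) - 9)*(-9) = (7 - 9)*(-9) = -2*(-9) = 18)
F(j) = 18
(36 - 338)/(498 + F(-18)) = (36 - 338)/(498 + 18) = -302/516 = -302*1/516 = -151/258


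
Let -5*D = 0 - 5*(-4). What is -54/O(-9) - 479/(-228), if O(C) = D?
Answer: 3557/228 ≈ 15.601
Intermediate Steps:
D = -4 (D = -(0 - 5*(-4))/5 = -(0 + 20)/5 = -⅕*20 = -4)
O(C) = -4
-54/O(-9) - 479/(-228) = -54/(-4) - 479/(-228) = -54*(-¼) - 479*(-1/228) = 27/2 + 479/228 = 3557/228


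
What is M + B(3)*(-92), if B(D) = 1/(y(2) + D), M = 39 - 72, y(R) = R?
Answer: -257/5 ≈ -51.400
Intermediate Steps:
M = -33
B(D) = 1/(2 + D)
M + B(3)*(-92) = -33 - 92/(2 + 3) = -33 - 92/5 = -257/5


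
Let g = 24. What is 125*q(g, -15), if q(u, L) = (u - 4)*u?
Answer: 60000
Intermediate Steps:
q(u, L) = u*(-4 + u) (q(u, L) = (-4 + u)*u = u*(-4 + u))
125*q(g, -15) = 125*(24*(-4 + 24)) = 125*(24*20) = 125*480 = 60000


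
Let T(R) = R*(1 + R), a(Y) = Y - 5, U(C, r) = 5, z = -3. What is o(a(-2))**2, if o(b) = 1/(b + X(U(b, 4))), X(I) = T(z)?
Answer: 1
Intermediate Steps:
a(Y) = -5 + Y
X(I) = 6 (X(I) = -3*(1 - 3) = -3*(-2) = 6)
o(b) = 1/(6 + b) (o(b) = 1/(b + 6) = 1/(6 + b))
o(a(-2))**2 = (1/(6 + (-5 - 2)))**2 = (1/(6 - 7))**2 = (1/(-1))**2 = (-1)**2 = 1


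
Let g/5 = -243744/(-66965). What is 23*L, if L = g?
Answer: 5606112/13393 ≈ 418.58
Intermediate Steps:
g = 243744/13393 (g = 5*(-243744/(-66965)) = 5*(-243744*(-1/66965)) = 5*(243744/66965) = 243744/13393 ≈ 18.199)
L = 243744/13393 ≈ 18.199
23*L = 23*(243744/13393) = 5606112/13393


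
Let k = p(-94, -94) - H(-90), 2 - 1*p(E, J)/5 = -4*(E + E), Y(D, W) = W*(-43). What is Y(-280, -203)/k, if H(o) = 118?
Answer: -8729/3868 ≈ -2.2567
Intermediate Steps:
Y(D, W) = -43*W
p(E, J) = 10 + 40*E (p(E, J) = 10 - (-20)*(E + E) = 10 - (-20)*2*E = 10 - (-40)*E = 10 + 40*E)
k = -3868 (k = (10 + 40*(-94)) - 1*118 = (10 - 3760) - 118 = -3750 - 118 = -3868)
Y(-280, -203)/k = -43*(-203)/(-3868) = 8729*(-1/3868) = -8729/3868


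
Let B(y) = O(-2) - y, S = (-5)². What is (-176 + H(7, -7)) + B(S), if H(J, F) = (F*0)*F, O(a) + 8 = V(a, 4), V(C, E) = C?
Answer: -211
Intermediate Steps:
S = 25
O(a) = -8 + a
B(y) = -10 - y (B(y) = (-8 - 2) - y = -10 - y)
H(J, F) = 0 (H(J, F) = 0*F = 0)
(-176 + H(7, -7)) + B(S) = (-176 + 0) + (-10 - 1*25) = -176 + (-10 - 25) = -176 - 35 = -211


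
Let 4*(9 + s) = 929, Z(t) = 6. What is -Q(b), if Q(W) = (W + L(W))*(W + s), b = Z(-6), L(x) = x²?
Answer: -19257/2 ≈ -9628.5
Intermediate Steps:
s = 893/4 (s = -9 + (¼)*929 = -9 + 929/4 = 893/4 ≈ 223.25)
b = 6
Q(W) = (893/4 + W)*(W + W²) (Q(W) = (W + W²)*(W + 893/4) = (W + W²)*(893/4 + W) = (893/4 + W)*(W + W²))
-Q(b) = -6*(893 + 4*6² + 897*6)/4 = -6*(893 + 4*36 + 5382)/4 = -6*(893 + 144 + 5382)/4 = -6*6419/4 = -1*19257/2 = -19257/2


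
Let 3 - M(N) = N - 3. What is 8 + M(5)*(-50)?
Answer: -42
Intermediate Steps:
M(N) = 6 - N (M(N) = 3 - (N - 3) = 3 - (-3 + N) = 3 + (3 - N) = 6 - N)
8 + M(5)*(-50) = 8 + (6 - 1*5)*(-50) = 8 + (6 - 5)*(-50) = 8 + 1*(-50) = 8 - 50 = -42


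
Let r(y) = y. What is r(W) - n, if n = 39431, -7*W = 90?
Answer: -276107/7 ≈ -39444.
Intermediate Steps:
W = -90/7 (W = -⅐*90 = -90/7 ≈ -12.857)
r(W) - n = -90/7 - 1*39431 = -90/7 - 39431 = -276107/7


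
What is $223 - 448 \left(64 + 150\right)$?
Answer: $-95649$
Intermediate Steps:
$223 - 448 \left(64 + 150\right) = 223 - 95872 = -95649$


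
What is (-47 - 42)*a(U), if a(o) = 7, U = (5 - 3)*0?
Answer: -623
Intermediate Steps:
U = 0 (U = 2*0 = 0)
(-47 - 42)*a(U) = (-47 - 42)*7 = -89*7 = -623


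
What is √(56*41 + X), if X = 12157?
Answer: √14453 ≈ 120.22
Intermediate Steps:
√(56*41 + X) = √(56*41 + 12157) = √(2296 + 12157) = √14453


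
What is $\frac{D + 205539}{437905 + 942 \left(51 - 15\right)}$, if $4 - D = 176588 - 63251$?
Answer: $\frac{92206}{471817} \approx 0.19543$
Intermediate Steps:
$D = -113333$ ($D = 4 - \left(176588 - 63251\right) = 4 - 113337 = -113333$)
$\frac{D + 205539}{437905 + 942 \left(51 - 15\right)} = \frac{-113333 + 205539}{437905 + 942 \left(51 - 15\right)} = \frac{92206}{437905 + 942 \cdot 36} = \frac{92206}{437905 + 33912} = \frac{92206}{471817}$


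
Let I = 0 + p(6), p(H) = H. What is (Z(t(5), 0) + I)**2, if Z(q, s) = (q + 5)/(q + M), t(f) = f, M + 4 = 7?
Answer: 841/16 ≈ 52.563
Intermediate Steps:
M = 3 (M = -4 + 7 = 3)
Z(q, s) = (5 + q)/(3 + q) (Z(q, s) = (q + 5)/(q + 3) = (5 + q)/(3 + q))
I = 6 (I = 0 + 6 = 6)
(Z(t(5), 0) + I)**2 = ((5 + 5)/(3 + 5) + 6)**2 = (10/8 + 6)**2 = ((1/8)*10 + 6)**2 = (5/4 + 6)**2 = (29/4)**2 = 841/16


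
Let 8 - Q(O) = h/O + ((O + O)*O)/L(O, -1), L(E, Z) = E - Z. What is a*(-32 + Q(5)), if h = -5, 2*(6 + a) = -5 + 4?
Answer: 611/3 ≈ 203.67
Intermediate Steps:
a = -13/2 (a = -6 + (-5 + 4)/2 = -6 + (½)*(-1) = -6 - ½ = -13/2 ≈ -6.5000)
Q(O) = 8 + 5/O - 2*O²/(1 + O) (Q(O) = 8 - (-5/O + ((O + O)*O)/(O - 1*(-1))) = 8 - (-5/O + ((2*O)*O)/(O + 1)) = 8 - (-5/O + (2*O²)/(1 + O)) = 8 - (-5/O + 2*O²/(1 + O)) = 8 + (5/O - 2*O²/(1 + O)) = 8 + 5/O - 2*O²/(1 + O))
a*(-32 + Q(5)) = -13*(-32 + (5 - 2*5³ + 8*5² + 13*5)/(5*(1 + 5)))/2 = -13*(-32 + (⅕)*(5 - 2*125 + 8*25 + 65)/6)/2 = -13*(-32 + (⅕)*(⅙)*(5 - 250 + 200 + 65))/2 = -13*(-32 + (⅕)*(⅙)*20)/2 = -13*(-32 + ⅔)/2 = -13/2*(-94/3) = 611/3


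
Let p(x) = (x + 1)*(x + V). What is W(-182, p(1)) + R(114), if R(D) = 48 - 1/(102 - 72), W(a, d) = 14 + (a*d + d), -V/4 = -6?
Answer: -269641/30 ≈ -8988.0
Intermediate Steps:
V = 24 (V = -4*(-6) = 24)
p(x) = (1 + x)*(24 + x) (p(x) = (x + 1)*(x + 24) = (1 + x)*(24 + x))
W(a, d) = 14 + d + a*d (W(a, d) = 14 + (d + a*d) = 14 + d + a*d)
R(D) = 1439/30 (R(D) = 48 - 1/30 = 1439/30)
W(-182, p(1)) + R(114) = (14 + (24 + 1**2 + 25*1) - 182*(24 + 1**2 + 25*1)) + 1439/30 = (14 + (24 + 1 + 25) - 182*(24 + 1 + 25)) + 1439/30 = (14 + 50 - 182*50) + 1439/30 = (14 + 50 - 9100) + 1439/30 = -9036 + 1439/30 = -269641/30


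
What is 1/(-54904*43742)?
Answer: -1/2401610768 ≈ -4.1639e-10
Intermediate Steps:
1/(-54904*43742) = -1/54904*1/43742 = -1/2401610768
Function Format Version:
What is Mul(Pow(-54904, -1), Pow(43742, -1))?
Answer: Rational(-1, 2401610768) ≈ -4.1639e-10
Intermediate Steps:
Mul(Pow(-54904, -1), Pow(43742, -1)) = Mul(Rational(-1, 54904), Rational(1, 43742)) = Rational(-1, 2401610768)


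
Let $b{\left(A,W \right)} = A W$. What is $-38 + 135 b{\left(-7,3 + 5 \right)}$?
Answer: $-7598$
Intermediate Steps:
$-38 + 135 b{\left(-7,3 + 5 \right)} = -38 + 135 \left(- 7 \left(3 + 5\right)\right) = -38 + 135 \left(\left(-7\right) 8\right) = -38 + 135 \left(-56\right) = -38 - 7560 = -7598$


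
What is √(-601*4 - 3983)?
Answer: I*√6387 ≈ 79.919*I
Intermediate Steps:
√(-601*4 - 3983) = √(-2404 - 3983) = √(-6387) = I*√6387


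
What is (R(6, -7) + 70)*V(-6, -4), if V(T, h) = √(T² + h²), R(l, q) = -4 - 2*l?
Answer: 108*√13 ≈ 389.40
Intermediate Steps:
(R(6, -7) + 70)*V(-6, -4) = ((-4 - 2*6) + 70)*√((-6)² + (-4)²) = ((-4 - 12) + 70)*√(36 + 16) = (-16 + 70)*√52 = 54*(2*√13) = 108*√13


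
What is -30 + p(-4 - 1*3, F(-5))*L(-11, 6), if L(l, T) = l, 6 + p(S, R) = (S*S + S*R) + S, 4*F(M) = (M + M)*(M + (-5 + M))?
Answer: 4923/2 ≈ 2461.5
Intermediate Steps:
F(M) = M*(-5 + 2*M)/2 (F(M) = ((M + M)*(M + (-5 + M)))/4 = ((2*M)*(-5 + 2*M))/4 = (2*M*(-5 + 2*M))/4 = M*(-5 + 2*M)/2)
p(S, R) = -6 + S + S² + R*S (p(S, R) = -6 + ((S*S + S*R) + S) = -6 + ((S² + R*S) + S) = -6 + (S + S² + R*S) = -6 + S + S² + R*S)
-30 + p(-4 - 1*3, F(-5))*L(-11, 6) = -30 + (-6 + (-4 - 1*3) + (-4 - 1*3)² + ((½)*(-5)*(-5 + 2*(-5)))*(-4 - 1*3))*(-11) = -30 + (-6 + (-4 - 3) + (-4 - 3)² + ((½)*(-5)*(-5 - 10))*(-4 - 3))*(-11) = -30 + (-6 - 7 + (-7)² + ((½)*(-5)*(-15))*(-7))*(-11) = -30 + (-6 - 7 + 49 + (75/2)*(-7))*(-11) = -30 + (-6 - 7 + 49 - 525/2)*(-11) = -30 - 453/2*(-11) = -30 + 4983/2 = 4923/2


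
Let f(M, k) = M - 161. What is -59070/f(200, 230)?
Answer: -19690/13 ≈ -1514.6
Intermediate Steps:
f(M, k) = -161 + M
-59070/f(200, 230) = -59070/(-161 + 200) = -59070/39 = -59070*1/39 = -19690/13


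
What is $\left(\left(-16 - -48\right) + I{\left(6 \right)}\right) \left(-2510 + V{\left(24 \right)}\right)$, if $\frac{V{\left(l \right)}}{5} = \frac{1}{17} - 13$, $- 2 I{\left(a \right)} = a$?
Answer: $- \frac{1269330}{17} \approx -74667.0$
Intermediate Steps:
$I{\left(a \right)} = - \frac{a}{2}$
$V{\left(l \right)} = - \frac{1100}{17}$ ($V{\left(l \right)} = 5 \left(\frac{1}{17} - 13\right) = 5 \left(- \frac{220}{17}\right) = - \frac{1100}{17}$)
$\left(\left(-16 - -48\right) + I{\left(6 \right)}\right) \left(-2510 + V{\left(24 \right)}\right) = \left(\left(-16 - -48\right) - 3\right) \left(-2510 - \frac{1100}{17}\right) = \left(\left(-16 + 48\right) - 3\right) \left(- \frac{43770}{17}\right) = \left(32 - 3\right) \left(- \frac{43770}{17}\right) = 29 \left(- \frac{43770}{17}\right) = - \frac{1269330}{17}$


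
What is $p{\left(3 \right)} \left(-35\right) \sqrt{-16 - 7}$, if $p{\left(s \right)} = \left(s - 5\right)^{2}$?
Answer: $- 140 i \sqrt{23} \approx - 671.42 i$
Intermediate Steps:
$p{\left(s \right)} = \left(-5 + s\right)^{2}$
$p{\left(3 \right)} \left(-35\right) \sqrt{-16 - 7} = \left(-5 + 3\right)^{2} \left(-35\right) \sqrt{-16 - 7} = \left(-2\right)^{2} \left(-35\right) \sqrt{-23} = 4 \left(-35\right) i \sqrt{23} = - 140 i \sqrt{23}$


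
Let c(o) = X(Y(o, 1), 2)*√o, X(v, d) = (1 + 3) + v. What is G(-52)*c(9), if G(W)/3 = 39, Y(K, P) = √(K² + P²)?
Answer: 1404 + 351*√82 ≈ 4582.4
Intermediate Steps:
X(v, d) = 4 + v
G(W) = 117 (G(W) = 3*39 = 117)
c(o) = √o*(4 + √(1 + o²)) (c(o) = (4 + √(o² + 1²))*√o = (4 + √(o² + 1))*√o = (4 + √(1 + o²))*√o = √o*(4 + √(1 + o²)))
G(-52)*c(9) = 117*(√9*(4 + √(1 + 9²))) = 117*(3*(4 + √(1 + 81))) = 117*(3*(4 + √82)) = 117*(12 + 3*√82) = 1404 + 351*√82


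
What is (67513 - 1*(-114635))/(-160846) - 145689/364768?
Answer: -44937627279/29335736864 ≈ -1.5318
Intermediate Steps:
(67513 - 1*(-114635))/(-160846) - 145689/364768 = (67513 + 114635)*(-1/160846) - 145689*1/364768 = 182148*(-1/160846) - 145689/364768 = -91074/80423 - 145689/364768 = -44937627279/29335736864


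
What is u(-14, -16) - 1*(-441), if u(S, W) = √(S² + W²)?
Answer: 441 + 2*√113 ≈ 462.26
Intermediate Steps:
u(-14, -16) - 1*(-441) = √((-14)² + (-16)²) - 1*(-441) = √(196 + 256) + 441 = √452 + 441 = 2*√113 + 441 = 441 + 2*√113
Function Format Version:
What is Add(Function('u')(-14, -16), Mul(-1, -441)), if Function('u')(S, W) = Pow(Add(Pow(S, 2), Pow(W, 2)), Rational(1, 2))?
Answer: Add(441, Mul(2, Pow(113, Rational(1, 2)))) ≈ 462.26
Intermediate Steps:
Add(Function('u')(-14, -16), Mul(-1, -441)) = Add(Pow(Add(Pow(-14, 2), Pow(-16, 2)), Rational(1, 2)), Mul(-1, -441)) = Add(Pow(Add(196, 256), Rational(1, 2)), 441) = Add(Pow(452, Rational(1, 2)), 441) = Add(Mul(2, Pow(113, Rational(1, 2))), 441) = Add(441, Mul(2, Pow(113, Rational(1, 2))))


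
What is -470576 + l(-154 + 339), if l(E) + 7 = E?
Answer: -470398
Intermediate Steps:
l(E) = -7 + E
-470576 + l(-154 + 339) = -470576 + (-7 + (-154 + 339)) = -470576 + (-7 + 185) = -470576 + 178 = -470398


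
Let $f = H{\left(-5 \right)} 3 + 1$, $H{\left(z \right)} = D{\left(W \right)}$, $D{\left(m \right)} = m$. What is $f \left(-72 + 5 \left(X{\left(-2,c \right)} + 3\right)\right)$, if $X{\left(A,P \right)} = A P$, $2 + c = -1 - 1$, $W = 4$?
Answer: $-221$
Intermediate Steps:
$H{\left(z \right)} = 4$
$f = 13$ ($f = 4 \cdot 3 + 1 = 12 + 1 = 13$)
$c = -4$ ($c = -2 - 2 = -4$)
$f \left(-72 + 5 \left(X{\left(-2,c \right)} + 3\right)\right) = 13 \left(-72 + 5 \left(\left(-2\right) \left(-4\right) + 3\right)\right) = 13 \left(-72 + 5 \left(8 + 3\right)\right) = 13 \left(-72 + 5 \cdot 11\right) = 13 \left(-72 + 55\right) = 13 \left(-17\right) = -221$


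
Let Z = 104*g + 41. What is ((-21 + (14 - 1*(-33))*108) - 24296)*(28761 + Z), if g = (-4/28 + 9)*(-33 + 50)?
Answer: -5988376430/7 ≈ -8.5548e+8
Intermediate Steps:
g = 1054/7 (g = (-4*1/28 + 9)*17 = (-1/7 + 9)*17 = (62/7)*17 = 1054/7 ≈ 150.57)
Z = 109903/7 (Z = 104*(1054/7) + 41 = 109616/7 + 41 = 109903/7 ≈ 15700.)
((-21 + (14 - 1*(-33))*108) - 24296)*(28761 + Z) = ((-21 + (14 - 1*(-33))*108) - 24296)*(28761 + 109903/7) = ((-21 + (14 + 33)*108) - 24296)*(311230/7) = ((-21 + 47*108) - 24296)*(311230/7) = ((-21 + 5076) - 24296)*(311230/7) = (5055 - 24296)*(311230/7) = -19241*311230/7 = -5988376430/7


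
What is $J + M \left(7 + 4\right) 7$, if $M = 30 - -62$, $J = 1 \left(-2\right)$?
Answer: $7082$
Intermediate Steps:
$J = -2$
$M = 92$ ($M = 30 + 62 = 92$)
$J + M \left(7 + 4\right) 7 = -2 + 92 \left(7 + 4\right) 7 = -2 + 92 \cdot 11 \cdot 7 = -2 + 92 \cdot 77 = -2 + 7084 = 7082$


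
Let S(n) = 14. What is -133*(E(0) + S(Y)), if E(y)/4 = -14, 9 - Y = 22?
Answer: 5586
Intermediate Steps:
Y = -13 (Y = 9 - 1*22 = 9 - 22 = -13)
E(y) = -56 (E(y) = 4*(-14) = -56)
-133*(E(0) + S(Y)) = -133*(-56 + 14) = -133*(-42) = 5586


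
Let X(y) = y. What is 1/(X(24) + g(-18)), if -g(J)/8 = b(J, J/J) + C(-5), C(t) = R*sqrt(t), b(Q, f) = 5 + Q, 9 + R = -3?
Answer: -I/(-128*I + 96*sqrt(5)) ≈ 0.0020492 - 0.0034366*I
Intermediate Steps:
R = -12 (R = -9 - 3 = -12)
C(t) = -12*sqrt(t)
g(J) = -40 - 8*J + 96*I*sqrt(5) (g(J) = -8*((5 + J) - 12*I*sqrt(5)) = -8*(5 + J - 12*I*sqrt(5)) = -40 - 8*J + 96*I*sqrt(5))
1/(X(24) + g(-18)) = 1/(24 + (-40 - 8*(-18) + 96*I*sqrt(5))) = 1/(24 + (-40 + 144 + 96*I*sqrt(5))) = 1/(24 + (104 + 96*I*sqrt(5))) = 1/(128 + 96*I*sqrt(5))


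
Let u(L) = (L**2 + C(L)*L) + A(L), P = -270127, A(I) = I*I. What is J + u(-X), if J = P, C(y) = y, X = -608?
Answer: 838865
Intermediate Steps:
A(I) = I**2
u(L) = 3*L**2 (u(L) = (L**2 + L*L) + L**2 = (L**2 + L**2) + L**2 = 2*L**2 + L**2 = 3*L**2)
J = -270127
J + u(-X) = -270127 + 3*(-1*(-608))**2 = -270127 + 3*608**2 = -270127 + 3*369664 = -270127 + 1108992 = 838865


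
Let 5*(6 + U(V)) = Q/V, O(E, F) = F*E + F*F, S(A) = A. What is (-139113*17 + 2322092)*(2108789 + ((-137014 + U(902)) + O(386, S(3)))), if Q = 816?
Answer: -190544982727952/2255 ≈ -8.4499e+10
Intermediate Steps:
O(E, F) = F**2 + E*F (O(E, F) = E*F + F**2 = F**2 + E*F)
U(V) = -6 + 816/(5*V) (U(V) = -6 + (816/V)/5 = -6 + 816/(5*V))
(-139113*17 + 2322092)*(2108789 + ((-137014 + U(902)) + O(386, S(3)))) = (-139113*17 + 2322092)*(2108789 + ((-137014 + (-6 + (816/5)/902)) + 3*(386 + 3))) = (-2364921 + 2322092)*(2108789 + ((-137014 + (-6 + (816/5)*(1/902))) + 3*389)) = -42829*(2108789 + ((-137014 + (-6 + 408/2255)) + 1167)) = -42829*(2108789 + ((-137014 - 13122/2255) + 1167)) = -42829*(2108789 + (-308979692/2255 + 1167)) = -42829*(2108789 - 306348107/2255) = -42829*4448971088/2255 = -190544982727952/2255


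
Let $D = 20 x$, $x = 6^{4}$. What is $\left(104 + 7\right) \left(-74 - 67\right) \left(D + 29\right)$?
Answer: $-406127799$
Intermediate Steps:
$x = 1296$
$D = 25920$ ($D = 20 \cdot 1296 = 25920$)
$\left(104 + 7\right) \left(-74 - 67\right) \left(D + 29\right) = \left(104 + 7\right) \left(-74 - 67\right) \left(25920 + 29\right) = 111 \left(\left(-141\right) 25949\right) = 111 \left(-3658809\right) = -406127799$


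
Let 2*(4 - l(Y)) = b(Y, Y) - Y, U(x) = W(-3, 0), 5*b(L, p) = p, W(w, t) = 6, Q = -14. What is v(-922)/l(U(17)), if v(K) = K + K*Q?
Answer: 29965/16 ≈ 1872.8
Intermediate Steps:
v(K) = -13*K (v(K) = K + K*(-14) = K - 14*K = -13*K)
b(L, p) = p/5
U(x) = 6
l(Y) = 4 + 2*Y/5 (l(Y) = 4 - (Y/5 - Y)/2 = 4 - (-2)*Y/5 = 4 + 2*Y/5)
v(-922)/l(U(17)) = (-13*(-922))/(4 + (⅖)*6) = 11986/(4 + 12/5) = 11986/(32/5) = 11986*(5/32) = 29965/16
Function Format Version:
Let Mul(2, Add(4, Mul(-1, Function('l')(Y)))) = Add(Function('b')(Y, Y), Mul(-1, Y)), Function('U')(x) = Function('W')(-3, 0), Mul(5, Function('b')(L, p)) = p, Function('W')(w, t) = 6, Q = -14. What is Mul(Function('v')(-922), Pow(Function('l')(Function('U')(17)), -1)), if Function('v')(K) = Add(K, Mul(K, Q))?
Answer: Rational(29965, 16) ≈ 1872.8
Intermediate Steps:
Function('v')(K) = Mul(-13, K) (Function('v')(K) = Add(K, Mul(K, -14)) = Add(K, Mul(-14, K)) = Mul(-13, K))
Function('b')(L, p) = Mul(Rational(1, 5), p)
Function('U')(x) = 6
Function('l')(Y) = Add(4, Mul(Rational(2, 5), Y)) (Function('l')(Y) = Add(4, Mul(Rational(-1, 2), Add(Mul(Rational(1, 5), Y), Mul(-1, Y)))) = Add(4, Mul(Rational(-1, 2), Mul(Rational(-4, 5), Y))) = Add(4, Mul(Rational(2, 5), Y)))
Mul(Function('v')(-922), Pow(Function('l')(Function('U')(17)), -1)) = Mul(Mul(-13, -922), Pow(Add(4, Mul(Rational(2, 5), 6)), -1)) = Mul(11986, Pow(Add(4, Rational(12, 5)), -1)) = Mul(11986, Pow(Rational(32, 5), -1)) = Mul(11986, Rational(5, 32)) = Rational(29965, 16)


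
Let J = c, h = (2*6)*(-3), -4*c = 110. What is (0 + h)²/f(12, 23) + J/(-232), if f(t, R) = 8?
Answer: 75223/464 ≈ 162.12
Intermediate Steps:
c = -55/2 (c = -¼*110 = -55/2 ≈ -27.500)
h = -36 (h = 12*(-3) = -36)
J = -55/2 ≈ -27.500
(0 + h)²/f(12, 23) + J/(-232) = (0 - 36)²/8 - 55/2/(-232) = (-36)²*(⅛) - 55/2*(-1/232) = 1296*(⅛) + 55/464 = 162 + 55/464 = 75223/464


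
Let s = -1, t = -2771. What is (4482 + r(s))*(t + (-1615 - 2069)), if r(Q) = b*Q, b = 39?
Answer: -28679565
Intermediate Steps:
r(Q) = 39*Q
(4482 + r(s))*(t + (-1615 - 2069)) = (4482 + 39*(-1))*(-2771 + (-1615 - 2069)) = (4482 - 39)*(-2771 - 3684) = 4443*(-6455) = -28679565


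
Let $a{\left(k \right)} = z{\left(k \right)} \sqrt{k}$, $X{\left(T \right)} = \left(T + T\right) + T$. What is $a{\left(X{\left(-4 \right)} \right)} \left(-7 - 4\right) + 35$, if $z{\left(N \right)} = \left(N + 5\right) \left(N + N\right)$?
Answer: $35 - 3696 i \sqrt{3} \approx 35.0 - 6401.7 i$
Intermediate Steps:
$X{\left(T \right)} = 3 T$ ($X{\left(T \right)} = 2 T + T = 3 T$)
$z{\left(N \right)} = 2 N \left(5 + N\right)$ ($z{\left(N \right)} = \left(5 + N\right) 2 N = 2 N \left(5 + N\right)$)
$a{\left(k \right)} = 2 k^{\frac{3}{2}} \left(5 + k\right)$ ($a{\left(k \right)} = 2 k \left(5 + k\right) \sqrt{k} = 2 k^{\frac{3}{2}} \left(5 + k\right)$)
$a{\left(X{\left(-4 \right)} \right)} \left(-7 - 4\right) + 35 = 2 \left(3 \left(-4\right)\right)^{\frac{3}{2}} \left(5 + 3 \left(-4\right)\right) \left(-7 - 4\right) + 35 = 2 \left(-12\right)^{\frac{3}{2}} \left(5 - 12\right) \left(-11\right) + 35 = 2 \left(- 24 i \sqrt{3}\right) \left(-7\right) \left(-11\right) + 35 = 336 i \sqrt{3} \left(-11\right) + 35 = - 3696 i \sqrt{3} + 35 = 35 - 3696 i \sqrt{3}$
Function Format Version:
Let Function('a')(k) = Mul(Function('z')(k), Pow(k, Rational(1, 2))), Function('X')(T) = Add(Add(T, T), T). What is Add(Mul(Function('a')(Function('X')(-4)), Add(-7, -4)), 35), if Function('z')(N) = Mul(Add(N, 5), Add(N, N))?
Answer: Add(35, Mul(-3696, I, Pow(3, Rational(1, 2)))) ≈ Add(35.000, Mul(-6401.7, I))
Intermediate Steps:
Function('X')(T) = Mul(3, T) (Function('X')(T) = Add(Mul(2, T), T) = Mul(3, T))
Function('z')(N) = Mul(2, N, Add(5, N)) (Function('z')(N) = Mul(Add(5, N), Mul(2, N)) = Mul(2, N, Add(5, N)))
Function('a')(k) = Mul(2, Pow(k, Rational(3, 2)), Add(5, k)) (Function('a')(k) = Mul(Mul(2, k, Add(5, k)), Pow(k, Rational(1, 2))) = Mul(2, Pow(k, Rational(3, 2)), Add(5, k)))
Add(Mul(Function('a')(Function('X')(-4)), Add(-7, -4)), 35) = Add(Mul(Mul(2, Pow(Mul(3, -4), Rational(3, 2)), Add(5, Mul(3, -4))), Add(-7, -4)), 35) = Add(Mul(Mul(2, Pow(-12, Rational(3, 2)), Add(5, -12)), -11), 35) = Add(Mul(Mul(2, Mul(-24, I, Pow(3, Rational(1, 2))), -7), -11), 35) = Add(Mul(Mul(336, I, Pow(3, Rational(1, 2))), -11), 35) = Add(Mul(-3696, I, Pow(3, Rational(1, 2))), 35) = Add(35, Mul(-3696, I, Pow(3, Rational(1, 2))))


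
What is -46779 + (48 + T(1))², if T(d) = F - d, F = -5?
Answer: -45015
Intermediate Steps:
T(d) = -5 - d
-46779 + (48 + T(1))² = -46779 + (48 + (-5 - 1*1))² = -46779 + (48 + (-5 - 1))² = -46779 + (48 - 6)² = -46779 + 42² = -46779 + 1764 = -45015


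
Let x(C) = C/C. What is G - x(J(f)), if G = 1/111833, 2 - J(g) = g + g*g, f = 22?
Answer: -111832/111833 ≈ -0.99999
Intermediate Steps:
J(g) = 2 - g - g**2 (J(g) = 2 - (g + g*g) = 2 - (g + g**2) = 2 + (-g - g**2) = 2 - g - g**2)
x(C) = 1
G = 1/111833 ≈ 8.9419e-6
G - x(J(f)) = 1/111833 - 1*1 = 1/111833 - 1 = -111832/111833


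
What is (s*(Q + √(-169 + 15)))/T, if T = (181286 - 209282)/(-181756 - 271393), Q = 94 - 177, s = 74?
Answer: -1391620579/13998 + 16766513*I*√154/13998 ≈ -99416.0 + 14864.0*I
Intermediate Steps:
Q = -83
T = 27996/453149 (T = -27996/(-453149) = -27996*(-1/453149) = 27996/453149 ≈ 0.061781)
(s*(Q + √(-169 + 15)))/T = (74*(-83 + √(-169 + 15)))/(27996/453149) = (74*(-83 + √(-154)))*(453149/27996) = (74*(-83 + I*√154))*(453149/27996) = (-6142 + 74*I*√154)*(453149/27996) = -1391620579/13998 + 16766513*I*√154/13998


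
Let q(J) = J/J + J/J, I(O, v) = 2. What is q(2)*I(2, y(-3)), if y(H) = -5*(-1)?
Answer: 4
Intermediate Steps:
y(H) = 5
q(J) = 2 (q(J) = 1 + 1 = 2)
q(2)*I(2, y(-3)) = 2*2 = 4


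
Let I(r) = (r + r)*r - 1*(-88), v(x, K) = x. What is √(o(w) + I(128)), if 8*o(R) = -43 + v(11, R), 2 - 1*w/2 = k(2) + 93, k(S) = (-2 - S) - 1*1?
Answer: 2*√8213 ≈ 181.25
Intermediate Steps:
k(S) = -3 - S (k(S) = (-2 - S) - 1 = -3 - S)
w = -172 (w = 4 - 2*((-3 - 1*2) + 93) = 4 - 2*((-3 - 2) + 93) = 4 - 2*(-5 + 93) = 4 - 2*88 = 4 - 176 = -172)
o(R) = -4 (o(R) = (-43 + 11)/8 = (⅛)*(-32) = -4)
I(r) = 88 + 2*r² (I(r) = (2*r)*r + 88 = 2*r² + 88 = 88 + 2*r²)
√(o(w) + I(128)) = √(-4 + (88 + 2*128²)) = √(-4 + (88 + 2*16384)) = √(-4 + (88 + 32768)) = √(-4 + 32856) = √32852 = 2*√8213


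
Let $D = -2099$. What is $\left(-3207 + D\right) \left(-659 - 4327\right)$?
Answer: $26455716$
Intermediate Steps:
$\left(-3207 + D\right) \left(-659 - 4327\right) = \left(-3207 - 2099\right) \left(-659 - 4327\right) = \left(-5306\right) \left(-4986\right) = 26455716$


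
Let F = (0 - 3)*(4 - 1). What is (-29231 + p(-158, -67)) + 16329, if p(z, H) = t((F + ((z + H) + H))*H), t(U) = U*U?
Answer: 406694987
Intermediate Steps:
F = -9 (F = -3*3 = -9)
t(U) = U²
p(z, H) = H²*(-9 + z + 2*H)² (p(z, H) = ((-9 + ((z + H) + H))*H)² = ((-9 + ((H + z) + H))*H)² = ((-9 + (z + 2*H))*H)² = ((-9 + z + 2*H)*H)² = (H*(-9 + z + 2*H))² = H²*(-9 + z + 2*H)²)
(-29231 + p(-158, -67)) + 16329 = (-29231 + (-67)²*(-9 - 158 + 2*(-67))²) + 16329 = (-29231 + 4489*(-9 - 158 - 134)²) + 16329 = (-29231 + 4489*(-301)²) + 16329 = (-29231 + 4489*90601) + 16329 = (-29231 + 406707889) + 16329 = 406678658 + 16329 = 406694987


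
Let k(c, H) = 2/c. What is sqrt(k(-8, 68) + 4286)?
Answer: sqrt(17143)/2 ≈ 65.466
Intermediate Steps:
sqrt(k(-8, 68) + 4286) = sqrt(2/(-8) + 4286) = sqrt(2*(-1/8) + 4286) = sqrt(-1/4 + 4286) = sqrt(17143/4) = sqrt(17143)/2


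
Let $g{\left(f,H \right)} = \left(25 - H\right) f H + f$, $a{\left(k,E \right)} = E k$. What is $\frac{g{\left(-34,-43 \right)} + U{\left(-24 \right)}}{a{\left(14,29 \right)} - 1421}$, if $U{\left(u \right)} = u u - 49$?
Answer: $- \frac{99909}{1015} \approx -98.432$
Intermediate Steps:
$g{\left(f,H \right)} = f + H f \left(25 - H\right)$ ($g{\left(f,H \right)} = f \left(25 - H\right) H + f = H f \left(25 - H\right) + f = f + H f \left(25 - H\right)$)
$U{\left(u \right)} = -49 + u^{2}$ ($U{\left(u \right)} = u^{2} - 49 = -49 + u^{2}$)
$\frac{g{\left(-34,-43 \right)} + U{\left(-24 \right)}}{a{\left(14,29 \right)} - 1421} = \frac{- 34 \left(1 - \left(-43\right)^{2} + 25 \left(-43\right)\right) - \left(49 - \left(-24\right)^{2}\right)}{29 \cdot 14 - 1421} = \frac{- 34 \left(1 - 1849 - 1075\right) + \left(-49 + 576\right)}{406 - 1421} = \frac{- 34 \left(1 - 1849 - 1075\right) + 527}{-1015} = \left(\left(-34\right) \left(-2923\right) + 527\right) \left(- \frac{1}{1015}\right) = \left(99382 + 527\right) \left(- \frac{1}{1015}\right) = 99909 \left(- \frac{1}{1015}\right) = - \frac{99909}{1015}$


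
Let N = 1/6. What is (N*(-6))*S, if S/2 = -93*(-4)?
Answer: -744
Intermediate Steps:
N = ⅙ ≈ 0.16667
S = 744 (S = 2*(-93*(-4)) = 2*372 = 744)
(N*(-6))*S = ((⅙)*(-6))*744 = -1*744 = -744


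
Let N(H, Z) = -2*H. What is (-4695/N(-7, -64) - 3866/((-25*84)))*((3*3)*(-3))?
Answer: 1575864/175 ≈ 9004.9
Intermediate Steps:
(-4695/N(-7, -64) - 3866/((-25*84)))*((3*3)*(-3)) = (-4695/((-2*(-7))) - 3866/((-25*84)))*((3*3)*(-3)) = (-4695/14 - 3866/(-2100))*(9*(-3)) = (-4695*1/14 - 3866*(-1/2100))*(-27) = (-4695/14 + 1933/1050)*(-27) = -175096/525*(-27) = 1575864/175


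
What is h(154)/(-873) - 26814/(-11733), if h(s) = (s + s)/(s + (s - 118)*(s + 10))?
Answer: 23634303052/10341923787 ≈ 2.2853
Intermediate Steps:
h(s) = 2*s/(s + (-118 + s)*(10 + s)) (h(s) = (2*s)/(s + (-118 + s)*(10 + s)) = 2*s/(s + (-118 + s)*(10 + s)))
h(154)/(-873) - 26814/(-11733) = (2*154/(-1180 + 154² - 107*154))/(-873) - 26814/(-11733) = (2*154/(-1180 + 23716 - 16478))*(-1/873) - 26814*(-1/11733) = (2*154/6058)*(-1/873) + 8938/3911 = (2*154*(1/6058))*(-1/873) + 8938/3911 = (154/3029)*(-1/873) + 8938/3911 = -154/2644317 + 8938/3911 = 23634303052/10341923787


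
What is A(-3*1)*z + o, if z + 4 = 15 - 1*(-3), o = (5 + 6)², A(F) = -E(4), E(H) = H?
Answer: 65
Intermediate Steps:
A(F) = -4 (A(F) = -1*4 = -4)
o = 121 (o = 11² = 121)
z = 14 (z = -4 + (15 - 1*(-3)) = -4 + (15 + 3) = -4 + 18 = 14)
A(-3*1)*z + o = -4*14 + 121 = -56 + 121 = 65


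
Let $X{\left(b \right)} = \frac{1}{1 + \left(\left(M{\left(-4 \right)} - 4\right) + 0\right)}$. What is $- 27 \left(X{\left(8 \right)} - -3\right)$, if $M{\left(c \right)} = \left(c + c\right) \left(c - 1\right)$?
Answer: $- \frac{3024}{37} \approx -81.73$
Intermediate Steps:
$M{\left(c \right)} = 2 c \left(-1 + c\right)$
$X{\left(b \right)} = \frac{1}{37}$ ($X{\left(b \right)} = \frac{1}{1 - \left(4 + 8 \left(-1 - 4\right)\right)} = \frac{1}{1 - \left(4 + 8 \left(-5\right)\right)} = \frac{1}{1 + \left(\left(40 - 4\right) + 0\right)} = \frac{1}{1 + \left(36 + 0\right)} = \frac{1}{1 + 36} = \frac{1}{37}$)
$- 27 \left(X{\left(8 \right)} - -3\right) = - 27 \left(\frac{1}{37} - -3\right) = - 27 \left(\frac{1}{37} + \left(-19 + 22\right)\right) = - 27 \left(\frac{1}{37} + 3\right) = \left(-27\right) \frac{112}{37} = - \frac{3024}{37}$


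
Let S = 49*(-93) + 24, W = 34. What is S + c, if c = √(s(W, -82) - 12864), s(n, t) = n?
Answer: -4533 + I*√12830 ≈ -4533.0 + 113.27*I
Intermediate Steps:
S = -4533 (S = -4557 + 24 = -4533)
c = I*√12830 (c = √(34 - 12864) = √(-12830) = I*√12830 ≈ 113.27*I)
S + c = -4533 + I*√12830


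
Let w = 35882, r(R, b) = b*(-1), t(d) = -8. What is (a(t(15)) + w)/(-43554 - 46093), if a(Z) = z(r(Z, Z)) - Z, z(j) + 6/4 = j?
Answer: -71793/179294 ≈ -0.40042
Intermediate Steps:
r(R, b) = -b
z(j) = -3/2 + j
a(Z) = -3/2 - 2*Z (a(Z) = (-3/2 - Z) - Z = -3/2 - 2*Z)
(a(t(15)) + w)/(-43554 - 46093) = ((-3/2 - 2*(-8)) + 35882)/(-43554 - 46093) = ((-3/2 + 16) + 35882)/(-89647) = (29/2 + 35882)*(-1/89647) = (71793/2)*(-1/89647) = -71793/179294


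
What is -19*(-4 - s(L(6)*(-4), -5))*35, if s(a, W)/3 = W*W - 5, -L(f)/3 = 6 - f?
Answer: 42560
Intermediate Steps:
L(f) = -18 + 3*f (L(f) = -3*(6 - f) = -18 + 3*f)
s(a, W) = -15 + 3*W² (s(a, W) = 3*(W*W - 5) = 3*(W² - 5) = 3*(-5 + W²) = -15 + 3*W²)
-19*(-4 - s(L(6)*(-4), -5))*35 = -19*(-4 - (-15 + 3*(-5)²))*35 = -19*(-4 - (-15 + 3*25))*35 = -19*(-4 - (-15 + 75))*35 = -19*(-4 - 1*60)*35 = -19*(-4 - 60)*35 = -19*(-64)*35 = 1216*35 = 42560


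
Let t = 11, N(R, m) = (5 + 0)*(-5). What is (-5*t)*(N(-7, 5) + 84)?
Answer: -3245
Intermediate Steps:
N(R, m) = -25 (N(R, m) = 5*(-5) = -25)
(-5*t)*(N(-7, 5) + 84) = (-5*11)*(-25 + 84) = -55*59 = -3245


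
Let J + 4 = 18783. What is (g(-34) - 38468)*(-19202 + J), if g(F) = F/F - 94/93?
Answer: 504431025/31 ≈ 1.6272e+7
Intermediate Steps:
g(F) = -1/93 (g(F) = 1 - 94*1/93 = 1 - 94/93 = -1/93)
J = 18779 (J = -4 + 18783 = 18779)
(g(-34) - 38468)*(-19202 + J) = (-1/93 - 38468)*(-19202 + 18779) = -3577525/93*(-423) = 504431025/31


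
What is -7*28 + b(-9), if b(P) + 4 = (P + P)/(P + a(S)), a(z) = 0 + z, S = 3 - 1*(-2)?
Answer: -391/2 ≈ -195.50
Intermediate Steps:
S = 5 (S = 3 + 2 = 5)
a(z) = z
b(P) = -4 + 2*P/(5 + P) (b(P) = -4 + (P + P)/(P + 5) = -4 + (2*P)/(5 + P) = -4 + 2*P/(5 + P))
-7*28 + b(-9) = -7*28 + 2*(-10 - 1*(-9))/(5 - 9) = -196 + 2*(-10 + 9)/(-4) = -196 + 2*(-¼)*(-1) = -196 + ½ = -391/2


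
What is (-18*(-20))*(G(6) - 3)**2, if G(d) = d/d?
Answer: 1440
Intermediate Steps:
G(d) = 1
(-18*(-20))*(G(6) - 3)**2 = (-18*(-20))*(1 - 3)**2 = 360*(-2)**2 = 360*4 = 1440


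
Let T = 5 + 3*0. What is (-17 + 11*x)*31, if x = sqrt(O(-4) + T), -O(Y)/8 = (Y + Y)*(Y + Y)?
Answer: -527 + 4433*I*sqrt(3) ≈ -527.0 + 7678.2*I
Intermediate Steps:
T = 5 (T = 5 + 0 = 5)
O(Y) = -32*Y**2 (O(Y) = -8*(Y + Y)*(Y + Y) = -8*2*Y*2*Y = -32*Y**2)
x = 13*I*sqrt(3) (x = sqrt(-32*(-4)**2 + 5) = sqrt(-32*16 + 5) = sqrt(-512 + 5) = sqrt(-507) = 13*I*sqrt(3) ≈ 22.517*I)
(-17 + 11*x)*31 = (-17 + 11*(13*I*sqrt(3)))*31 = (-17 + 143*I*sqrt(3))*31 = -527 + 4433*I*sqrt(3)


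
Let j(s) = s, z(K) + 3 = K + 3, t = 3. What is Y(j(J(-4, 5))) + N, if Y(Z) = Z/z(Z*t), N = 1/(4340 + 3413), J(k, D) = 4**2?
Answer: 7756/23259 ≈ 0.33346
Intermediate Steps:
J(k, D) = 16
z(K) = K (z(K) = -3 + (K + 3) = -3 + (3 + K) = K)
N = 1/7753 ≈ 0.00012898
Y(Z) = 1/3 (Y(Z) = Z/((Z*3)) = Z/((3*Z)) = Z*(1/(3*Z)) = 1/3)
Y(j(J(-4, 5))) + N = 1/3 + 1/7753 = 7756/23259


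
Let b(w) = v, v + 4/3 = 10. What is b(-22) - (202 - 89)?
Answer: -313/3 ≈ -104.33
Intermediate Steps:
v = 26/3 (v = -4/3 + 10 = 26/3 ≈ 8.6667)
b(w) = 26/3
b(-22) - (202 - 89) = 26/3 - (202 - 89) = 26/3 - 1*113 = 26/3 - 113 = -313/3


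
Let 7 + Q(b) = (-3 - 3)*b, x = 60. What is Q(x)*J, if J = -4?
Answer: 1468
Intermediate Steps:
Q(b) = -7 - 6*b (Q(b) = -7 + (-3 - 3)*b = -7 - 6*b)
Q(x)*J = (-7 - 6*60)*(-4) = (-7 - 360)*(-4) = -367*(-4) = 1468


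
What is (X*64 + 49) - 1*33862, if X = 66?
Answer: -29589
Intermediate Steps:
(X*64 + 49) - 1*33862 = (66*64 + 49) - 1*33862 = (4224 + 49) - 33862 = 4273 - 33862 = -29589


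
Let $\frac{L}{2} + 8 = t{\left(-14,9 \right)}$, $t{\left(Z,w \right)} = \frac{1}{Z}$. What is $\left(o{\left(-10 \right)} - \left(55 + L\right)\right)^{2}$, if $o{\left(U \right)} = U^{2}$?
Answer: $\frac{183184}{49} \approx 3738.4$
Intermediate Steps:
$L = - \frac{113}{7}$ ($L = -16 + \frac{2}{-14} = -16 + 2 \left(- \frac{1}{14}\right) = -16 - \frac{1}{7} = - \frac{113}{7} \approx -16.143$)
$\left(o{\left(-10 \right)} - \left(55 + L\right)\right)^{2} = \left(\left(-10\right)^{2} - \frac{272}{7}\right)^{2} = \left(100 + \left(-55 + \frac{113}{7}\right)\right)^{2} = \left(100 - \frac{272}{7}\right)^{2} = \left(\frac{428}{7}\right)^{2} = \frac{183184}{49}$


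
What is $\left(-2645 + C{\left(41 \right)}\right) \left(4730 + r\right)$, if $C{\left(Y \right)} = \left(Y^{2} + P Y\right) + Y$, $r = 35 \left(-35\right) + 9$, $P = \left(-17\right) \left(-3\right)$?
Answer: $4104352$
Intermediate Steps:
$P = 51$
$r = -1216$ ($r = -1225 + 9 = -1216$)
$C{\left(Y \right)} = Y^{2} + 52 Y$ ($C{\left(Y \right)} = \left(Y^{2} + 51 Y\right) + Y = Y^{2} + 52 Y$)
$\left(-2645 + C{\left(41 \right)}\right) \left(4730 + r\right) = \left(-2645 + 41 \left(52 + 41\right)\right) \left(4730 - 1216\right) = \left(-2645 + 41 \cdot 93\right) 3514 = \left(-2645 + 3813\right) 3514 = 1168 \cdot 3514 = 4104352$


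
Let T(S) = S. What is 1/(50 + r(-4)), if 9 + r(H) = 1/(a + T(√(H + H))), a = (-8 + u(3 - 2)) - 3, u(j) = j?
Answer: 4418/180729 + 2*I*√2/180729 ≈ 0.024445 + 1.565e-5*I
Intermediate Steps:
a = -10 (a = (-8 + (3 - 2)) - 3 = (-8 + 1) - 3 = -7 - 3 = -10)
r(H) = -9 + 1/(-10 + √2*√H) (r(H) = -9 + 1/(-10 + √(H + H)) = -9 + 1/(-10 + √(2*H)) = -9 + 1/(-10 + √2*√H))
1/(50 + r(-4)) = 1/(50 + (91 - 9*√2*√(-4))/(-10 + √2*√(-4))) = 1/(50 + (91 - 9*√2*2*I)/(-10 + √2*(2*I))) = 1/(50 + (91 - 18*I*√2)/(-10 + 2*I*√2))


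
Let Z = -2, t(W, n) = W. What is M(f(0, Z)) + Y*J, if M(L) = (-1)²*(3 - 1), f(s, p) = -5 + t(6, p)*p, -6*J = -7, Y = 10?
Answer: 41/3 ≈ 13.667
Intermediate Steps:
J = 7/6 (J = -⅙*(-7) = 7/6 ≈ 1.1667)
f(s, p) = -5 + 6*p
M(L) = 2 (M(L) = 1*2 = 2)
M(f(0, Z)) + Y*J = 2 + 10*(7/6) = 2 + 35/3 = 41/3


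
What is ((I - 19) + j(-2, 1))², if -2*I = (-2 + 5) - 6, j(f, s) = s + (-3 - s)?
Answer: 1681/4 ≈ 420.25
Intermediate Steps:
j(f, s) = -3
I = 3/2 (I = -((-2 + 5) - 6)/2 = -(3 - 6)/2 = -½*(-3) = 3/2 ≈ 1.5000)
((I - 19) + j(-2, 1))² = ((3/2 - 19) - 3)² = (-35/2 - 3)² = (-41/2)² = 1681/4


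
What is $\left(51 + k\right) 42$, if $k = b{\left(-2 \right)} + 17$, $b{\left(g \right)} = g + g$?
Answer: $2688$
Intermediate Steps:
$b{\left(g \right)} = 2 g$
$k = 13$ ($k = 2 \left(-2\right) + 17 = -4 + 17 = 13$)
$\left(51 + k\right) 42 = \left(51 + 13\right) 42 = 64 \cdot 42 = 2688$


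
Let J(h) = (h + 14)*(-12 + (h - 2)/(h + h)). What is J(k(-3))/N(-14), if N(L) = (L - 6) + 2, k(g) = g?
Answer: 737/108 ≈ 6.8241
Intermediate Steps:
J(h) = (-12 + (-2 + h)/(2*h))*(14 + h) (J(h) = (14 + h)*(-12 + (-2 + h)/((2*h))) = (14 + h)*(-12 + (-2 + h)*(1/(2*h))) = (14 + h)*(-12 + (-2 + h)/(2*h)) = (-12 + (-2 + h)/(2*h))*(14 + h))
N(L) = -4 + L (N(L) = (-6 + L) + 2 = -4 + L)
J(k(-3))/N(-14) = (-162 - 14/(-3) - 23/2*(-3))/(-4 - 14) = (-162 - 14*(-⅓) + 69/2)/(-18) = (-162 + 14/3 + 69/2)*(-1/18) = -737/6*(-1/18) = 737/108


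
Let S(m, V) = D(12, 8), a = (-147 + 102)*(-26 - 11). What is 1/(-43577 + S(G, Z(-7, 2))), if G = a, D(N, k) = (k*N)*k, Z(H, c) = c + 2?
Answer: -1/42809 ≈ -2.3360e-5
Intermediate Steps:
a = 1665 (a = -45*(-37) = 1665)
Z(H, c) = 2 + c
D(N, k) = N*k² (D(N, k) = (N*k)*k = N*k²)
G = 1665
S(m, V) = 768 (S(m, V) = 12*8² = 12*64 = 768)
1/(-43577 + S(G, Z(-7, 2))) = 1/(-43577 + 768) = 1/(-42809) = -1/42809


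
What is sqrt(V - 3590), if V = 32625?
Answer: sqrt(29035) ≈ 170.40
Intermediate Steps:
sqrt(V - 3590) = sqrt(32625 - 3590) = sqrt(29035)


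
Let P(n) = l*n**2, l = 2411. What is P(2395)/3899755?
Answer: 2765911255/779951 ≈ 3546.3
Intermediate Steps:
P(n) = 2411*n**2
P(2395)/3899755 = (2411*2395**2)/3899755 = (2411*5736025)*(1/3899755) = 13829556275*(1/3899755) = 2765911255/779951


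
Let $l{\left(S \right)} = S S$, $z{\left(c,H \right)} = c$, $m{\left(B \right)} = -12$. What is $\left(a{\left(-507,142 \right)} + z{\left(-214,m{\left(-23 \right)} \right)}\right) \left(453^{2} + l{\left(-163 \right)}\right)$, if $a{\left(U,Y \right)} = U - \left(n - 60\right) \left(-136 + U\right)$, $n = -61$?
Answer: $-18200135672$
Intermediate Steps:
$a{\left(U,Y \right)} = -16456 + 122 U$ ($a{\left(U,Y \right)} = U - \left(-61 - 60\right) \left(-136 + U\right) = U - - 121 \left(-136 + U\right) = U - \left(16456 - 121 U\right) = U + \left(-16456 + 121 U\right) = -16456 + 122 U$)
$l{\left(S \right)} = S^{2}$
$\left(a{\left(-507,142 \right)} + z{\left(-214,m{\left(-23 \right)} \right)}\right) \left(453^{2} + l{\left(-163 \right)}\right) = \left(\left(-16456 + 122 \left(-507\right)\right) - 214\right) \left(453^{2} + \left(-163\right)^{2}\right) = \left(\left(-16456 - 61854\right) - 214\right) \left(205209 + 26569\right) = \left(-78310 - 214\right) 231778 = \left(-78524\right) 231778 = -18200135672$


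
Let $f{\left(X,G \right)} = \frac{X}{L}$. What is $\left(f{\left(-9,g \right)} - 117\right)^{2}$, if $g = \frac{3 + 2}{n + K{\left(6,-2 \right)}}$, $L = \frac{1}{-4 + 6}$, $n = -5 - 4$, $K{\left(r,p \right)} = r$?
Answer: $18225$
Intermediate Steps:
$n = -9$
$L = \frac{1}{2} \approx 0.5$
$g = - \frac{5}{3}$ ($g = \frac{3 + 2}{-9 + 6} = \frac{5}{-3} = 5 \left(- \frac{1}{3}\right) = - \frac{5}{3} \approx -1.6667$)
$f{\left(X,G \right)} = 2 X$ ($f{\left(X,G \right)} = X \frac{1}{\frac{1}{2}} = X 2 = 2 X$)
$\left(f{\left(-9,g \right)} - 117\right)^{2} = \left(2 \left(-9\right) - 117\right)^{2} = \left(-18 - 117\right)^{2} = \left(-135\right)^{2} = 18225$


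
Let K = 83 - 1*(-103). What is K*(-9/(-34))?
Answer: 837/17 ≈ 49.235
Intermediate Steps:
K = 186 (K = 83 + 103 = 186)
K*(-9/(-34)) = 186*(-9/(-34)) = 186*(-9*(-1/34)) = 186*(9/34) = 837/17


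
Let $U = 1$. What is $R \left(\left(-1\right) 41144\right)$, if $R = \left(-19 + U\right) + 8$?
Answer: $411440$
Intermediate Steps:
$R = -10$ ($R = \left(-19 + 1\right) + 8 = -18 + 8 = -10$)
$R \left(\left(-1\right) 41144\right) = - 10 \left(\left(-1\right) 41144\right) = \left(-10\right) \left(-41144\right) = 411440$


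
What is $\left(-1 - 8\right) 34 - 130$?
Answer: $-436$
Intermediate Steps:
$\left(-1 - 8\right) 34 - 130 = \left(-9\right) 34 - 130 = -306 - 130 = -436$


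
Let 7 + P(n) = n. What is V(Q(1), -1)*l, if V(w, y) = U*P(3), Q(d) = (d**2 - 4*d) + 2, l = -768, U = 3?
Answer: 9216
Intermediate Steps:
P(n) = -7 + n
Q(d) = 2 + d**2 - 4*d
V(w, y) = -12 (V(w, y) = 3*(-7 + 3) = 3*(-4) = -12)
V(Q(1), -1)*l = -12*(-768) = 9216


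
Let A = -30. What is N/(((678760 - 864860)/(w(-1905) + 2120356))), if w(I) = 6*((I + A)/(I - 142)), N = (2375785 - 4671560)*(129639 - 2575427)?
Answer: -243711442366601654294/3809467 ≈ -6.3975e+13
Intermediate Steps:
N = 5614978945700 (N = -2295775*(-2445788) = 5614978945700)
w(I) = 6*(-30 + I)/(-142 + I) (w(I) = 6*((I - 30)/(I - 142)) = 6*((-30 + I)/(-142 + I)) = 6*(-30 + I)/(-142 + I))
N/(((678760 - 864860)/(w(-1905) + 2120356))) = 5614978945700/(((678760 - 864860)/(6*(-30 - 1905)/(-142 - 1905) + 2120356))) = 5614978945700/((-186100/(6*(-1935)/(-2047) + 2120356))) = 5614978945700/((-186100/(6*(-1/2047)*(-1935) + 2120356))) = 5614978945700/((-186100/(11610/2047 + 2120356))) = 5614978945700/((-186100/4340380342/2047)) = 5614978945700/((-186100*2047/4340380342)) = 5614978945700/(-190473350/2170190171) = 5614978945700*(-2170190171/190473350) = -243711442366601654294/3809467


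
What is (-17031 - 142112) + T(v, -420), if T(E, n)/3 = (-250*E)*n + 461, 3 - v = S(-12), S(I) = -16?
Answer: 5827240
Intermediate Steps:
v = 19 (v = 3 - 1*(-16) = 3 + 16 = 19)
T(E, n) = 1383 - 750*E*n (T(E, n) = 3*((-250*E)*n + 461) = 3*(-250*E*n + 461) = 3*(461 - 250*E*n) = 1383 - 750*E*n)
(-17031 - 142112) + T(v, -420) = (-17031 - 142112) + (1383 - 750*19*(-420)) = -159143 + (1383 + 5985000) = -159143 + 5986383 = 5827240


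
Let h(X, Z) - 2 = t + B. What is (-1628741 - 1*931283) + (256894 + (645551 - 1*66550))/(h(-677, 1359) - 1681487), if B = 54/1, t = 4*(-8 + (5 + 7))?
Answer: -860892717971/336283 ≈ -2.5600e+6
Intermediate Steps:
t = 16 (t = 4*(-8 + 12) = 4*4 = 16)
B = 54 (B = 54*1 = 54)
h(X, Z) = 72 (h(X, Z) = 2 + (16 + 54) = 2 + 70 = 72)
(-1628741 - 1*931283) + (256894 + (645551 - 1*66550))/(h(-677, 1359) - 1681487) = (-1628741 - 1*931283) + (256894 + (645551 - 1*66550))/(72 - 1681487) = (-1628741 - 931283) + (256894 + (645551 - 66550))/(-1681415) = -2560024 + (256894 + 579001)*(-1/1681415) = -2560024 + 835895*(-1/1681415) = -2560024 - 167179/336283 = -860892717971/336283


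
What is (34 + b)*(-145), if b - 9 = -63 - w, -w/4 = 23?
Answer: -10440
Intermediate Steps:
w = -92 (w = -4*23 = -92)
b = 38 (b = 9 + (-63 - 1*(-92)) = 9 + (-63 + 92) = 9 + 29 = 38)
(34 + b)*(-145) = (34 + 38)*(-145) = 72*(-145) = -10440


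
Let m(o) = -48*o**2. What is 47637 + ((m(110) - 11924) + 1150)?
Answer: -543937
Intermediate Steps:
47637 + ((m(110) - 11924) + 1150) = 47637 + ((-48*110**2 - 11924) + 1150) = 47637 + ((-48*12100 - 11924) + 1150) = 47637 + ((-580800 - 11924) + 1150) = 47637 + (-592724 + 1150) = 47637 - 591574 = -543937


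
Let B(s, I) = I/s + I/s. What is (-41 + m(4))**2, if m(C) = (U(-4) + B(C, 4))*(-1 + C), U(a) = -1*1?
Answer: 1444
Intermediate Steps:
U(a) = -1
B(s, I) = 2*I/s
m(C) = (-1 + C)*(-1 + 8/C) (m(C) = (-1 + 2*4/C)*(-1 + C) = (-1 + 8/C)*(-1 + C) = (-1 + C)*(-1 + 8/C))
(-41 + m(4))**2 = (-41 + (9 - 1*4 - 8/4))**2 = (-41 + (9 - 4 - 8*1/4))**2 = (-41 + (9 - 4 - 2))**2 = (-41 + 3)**2 = (-38)**2 = 1444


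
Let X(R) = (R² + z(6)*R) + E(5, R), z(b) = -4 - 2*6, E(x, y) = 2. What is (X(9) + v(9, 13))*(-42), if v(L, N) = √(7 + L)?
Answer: 2394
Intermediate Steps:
z(b) = -16 (z(b) = -4 - 12 = -16)
X(R) = 2 + R² - 16*R (X(R) = (R² - 16*R) + 2 = 2 + R² - 16*R)
(X(9) + v(9, 13))*(-42) = ((2 + 9² - 16*9) + √(7 + 9))*(-42) = ((2 + 81 - 144) + √16)*(-42) = (-61 + 4)*(-42) = -57*(-42) = 2394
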